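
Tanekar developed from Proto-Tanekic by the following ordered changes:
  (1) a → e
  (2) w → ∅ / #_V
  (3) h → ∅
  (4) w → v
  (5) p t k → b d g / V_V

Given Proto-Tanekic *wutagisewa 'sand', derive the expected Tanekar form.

udegiseve

Tanekar: *wutagisewa > wutegisewe > utegisewe > utegiseve > udegiseve  (by vowel merger, glide loss, unconditioned shift, intervocalic voicing)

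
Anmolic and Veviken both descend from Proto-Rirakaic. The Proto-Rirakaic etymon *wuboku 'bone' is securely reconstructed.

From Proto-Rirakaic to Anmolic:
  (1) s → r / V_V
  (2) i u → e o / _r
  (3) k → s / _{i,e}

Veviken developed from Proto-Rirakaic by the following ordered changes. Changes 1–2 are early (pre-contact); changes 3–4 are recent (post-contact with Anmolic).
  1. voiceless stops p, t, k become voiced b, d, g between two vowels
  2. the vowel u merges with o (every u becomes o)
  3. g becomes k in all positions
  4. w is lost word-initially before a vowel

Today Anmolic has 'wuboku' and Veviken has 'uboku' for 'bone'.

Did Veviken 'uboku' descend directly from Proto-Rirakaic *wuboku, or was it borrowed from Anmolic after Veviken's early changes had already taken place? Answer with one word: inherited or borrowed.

If inherited, *wuboku would pass through all of Veviken's changes:
Veviken: *wuboku
  wuboku → wubogu   [intervocalic voicing]
  wubogu → wobogo   [vowel merger]
  wobogo → woboko   [unconditioned shift]
  woboko → oboko   [glide loss]
  giving Veviken oboko.
If borrowed from Anmolic 'wuboku' after the early changes, it would undergo only the recent ones:
  rule 3 (unconditioned shift): no change (wuboku)
  rule 4 (glide loss): wuboku → uboku
  ⇒ as a loan: uboku
Veviken 'uboku' matches the loan outcome 'uboku', not the inherited 'oboko' — it skipped the early Veviken changes, so it was borrowed from Anmolic.

borrowed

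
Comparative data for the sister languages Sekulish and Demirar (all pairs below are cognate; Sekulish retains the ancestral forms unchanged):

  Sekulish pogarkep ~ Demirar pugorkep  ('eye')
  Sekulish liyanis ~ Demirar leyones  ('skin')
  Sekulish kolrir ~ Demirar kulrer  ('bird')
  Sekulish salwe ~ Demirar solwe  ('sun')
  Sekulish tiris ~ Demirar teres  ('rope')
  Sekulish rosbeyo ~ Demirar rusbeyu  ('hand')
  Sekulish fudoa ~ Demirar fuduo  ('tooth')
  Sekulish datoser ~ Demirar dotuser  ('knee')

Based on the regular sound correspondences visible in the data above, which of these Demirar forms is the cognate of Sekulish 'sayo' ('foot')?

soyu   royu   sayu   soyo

soyu

salwe ~ solwe, datoser ~ dotuser — Sekulish a corresponds to Demirar o after a consonant, before a consonant other than r, m, n, p, b, f, v.
rosbeyo ~ rusbeyu — Sekulish o corresponds to Demirar u word-finally.
Applying these to Sekulish 'sayo':
  sayo → soyo   (a→o after a consonant, before a consonant other than r, m, n, p, b, f, v)
  soyo → soyu   (o→u word-finally)
So the Demirar cognate is 'soyu'.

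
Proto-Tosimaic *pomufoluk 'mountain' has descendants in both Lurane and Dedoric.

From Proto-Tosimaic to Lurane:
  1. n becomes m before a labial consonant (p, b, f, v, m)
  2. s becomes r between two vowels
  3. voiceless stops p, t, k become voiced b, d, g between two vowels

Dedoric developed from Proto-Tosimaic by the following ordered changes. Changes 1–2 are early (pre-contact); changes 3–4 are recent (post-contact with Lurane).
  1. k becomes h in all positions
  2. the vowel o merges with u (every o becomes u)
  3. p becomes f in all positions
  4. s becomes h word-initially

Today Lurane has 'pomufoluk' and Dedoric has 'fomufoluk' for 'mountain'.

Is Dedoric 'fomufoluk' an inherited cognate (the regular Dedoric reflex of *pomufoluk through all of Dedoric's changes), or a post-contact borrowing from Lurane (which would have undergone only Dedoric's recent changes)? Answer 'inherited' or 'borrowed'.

If inherited, *pomufoluk would pass through all of Dedoric's changes:
Dedoric: *pomufoluk > pomufoluh > pumufuluh > fumufuluh  (by unconditioned shift, vowel merger, unconditioned shift)
If borrowed from Lurane 'pomufoluk' after the early changes, it would undergo only the recent ones:
  rule 3 (unconditioned shift): pomufoluk → fomufoluk
  rule 4 (debuccalisation): no change (fomufoluk)
  ⇒ as a loan: fomufoluk
Dedoric 'fomufoluk' matches the loan outcome 'fomufoluk', not the inherited 'fumufuluh' — it skipped the early Dedoric changes, so it was borrowed from Lurane.

borrowed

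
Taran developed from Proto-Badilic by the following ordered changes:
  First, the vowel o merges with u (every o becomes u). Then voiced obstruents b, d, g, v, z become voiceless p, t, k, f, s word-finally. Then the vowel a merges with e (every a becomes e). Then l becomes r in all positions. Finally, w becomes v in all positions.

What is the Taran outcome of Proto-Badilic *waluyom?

veruyum

Taran: start from *waluyom.
  rule 1 (vowel merger): waluyom → waluyum
  rule 2: no change — waluyum
  rule 3 (vowel merger): waluyum → weluyum
  rule 4 (unconditioned shift): weluyum → weruyum
  rule 5 (unconditioned shift): weruyum → veruyum
  ⇒ Taran veruyum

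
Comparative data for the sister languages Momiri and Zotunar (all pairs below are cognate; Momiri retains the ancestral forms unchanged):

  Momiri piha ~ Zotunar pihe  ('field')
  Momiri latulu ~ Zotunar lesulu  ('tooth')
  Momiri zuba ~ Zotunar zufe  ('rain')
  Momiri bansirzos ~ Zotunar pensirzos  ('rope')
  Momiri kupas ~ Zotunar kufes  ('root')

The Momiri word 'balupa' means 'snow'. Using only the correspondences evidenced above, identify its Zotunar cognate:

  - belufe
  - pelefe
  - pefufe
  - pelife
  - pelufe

pelufe

bansirzos ~ pensirzos — Momiri b corresponds to Zotunar p word-initially before a back vowel.
latulu ~ lesulu, kupas ~ kufes — Momiri a corresponds to Zotunar e after a consonant, before a consonant other than r, m, n, p, b, f, v.
kupas ~ kufes — Momiri p corresponds to Zotunar f between vowels (before a back vowel).
piha ~ pihe, zuba ~ zufe — Momiri a corresponds to Zotunar e word-finally.
Applying these to Momiri 'balupa':
  balupa → palupa   (b→p word-initially before a back vowel)
  palupa → pelupa   (a→e after a consonant, before a consonant other than r, m, n, p, b, f, v)
  pelupa → pelufa   (p→f between vowels (before a back vowel))
  pelufa → pelufe   (a→e word-finally)
So the Zotunar cognate is 'pelufe'.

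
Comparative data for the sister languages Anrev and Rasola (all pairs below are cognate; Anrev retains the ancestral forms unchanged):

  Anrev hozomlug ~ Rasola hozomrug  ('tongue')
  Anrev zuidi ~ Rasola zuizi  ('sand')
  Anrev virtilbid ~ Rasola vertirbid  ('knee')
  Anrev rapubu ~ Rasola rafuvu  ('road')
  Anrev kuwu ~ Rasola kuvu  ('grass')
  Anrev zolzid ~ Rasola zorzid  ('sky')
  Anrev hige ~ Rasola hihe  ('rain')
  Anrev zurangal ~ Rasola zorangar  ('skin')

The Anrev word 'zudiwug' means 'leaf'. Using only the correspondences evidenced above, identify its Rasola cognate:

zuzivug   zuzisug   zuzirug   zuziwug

zuidi ~ zuizi — Anrev d corresponds to Rasola z between vowels (before a front vowel).
kuwu ~ kuvu — Anrev w corresponds to Rasola v between vowels (before a back vowel).
Applying these to Anrev 'zudiwug':
  zudiwug → zuziwug   (d→z between vowels (before a front vowel))
  zuziwug → zuzivug   (w→v between vowels (before a back vowel))
So the Rasola cognate is 'zuzivug'.

zuzivug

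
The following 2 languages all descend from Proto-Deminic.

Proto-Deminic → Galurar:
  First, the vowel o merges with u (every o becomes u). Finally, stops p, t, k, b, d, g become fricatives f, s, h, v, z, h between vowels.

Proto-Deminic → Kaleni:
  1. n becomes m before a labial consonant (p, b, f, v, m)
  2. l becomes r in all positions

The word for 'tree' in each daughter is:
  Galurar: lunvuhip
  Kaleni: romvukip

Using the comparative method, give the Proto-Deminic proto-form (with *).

Position 6: Galurar has h, Kaleni has k. Kaleni preserves k here (none of its changes turn any other segment into k), so the proto-segment is *k.
Position 2: Galurar has u, Kaleni has o. Kaleni preserves o here (none of its changes turn any other segment into o), so the proto-segment is *o.
Position 1: Galurar has l, Kaleni has r. Galurar preserves l here (none of its changes turn any other segment into l), so the proto-segment is *l.
Verify the candidate proto-form against each daughter:
Galurar: start from *lonvukip.
  rule 1 (vowel merger): lonvukip → lunvukip
  rule 2 (intervocalic lenition): lunvukip → lunvuhip
  ⇒ Galurar lunvuhip
Kaleni: start from *lonvukip.
  rule 1 (nasal place assimilation): lonvukip → lomvukip
  rule 2 (unconditioned shift): lomvukip → romvukip
  ⇒ Kaleni romvukip
*lonvukip is the unique common source.

*lonvukip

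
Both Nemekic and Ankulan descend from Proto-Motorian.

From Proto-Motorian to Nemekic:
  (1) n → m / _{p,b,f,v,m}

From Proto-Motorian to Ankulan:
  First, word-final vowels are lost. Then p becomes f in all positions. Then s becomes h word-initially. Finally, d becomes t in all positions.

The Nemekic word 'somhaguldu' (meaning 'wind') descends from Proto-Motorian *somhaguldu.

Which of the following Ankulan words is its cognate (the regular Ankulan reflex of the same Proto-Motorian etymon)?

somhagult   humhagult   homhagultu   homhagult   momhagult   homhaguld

Ankulan: *somhaguldu > somhaguld > homhaguld > homhagult  (by apocope, debuccalisation, unconditioned shift)
Among the options, 'homhagult' alone shows every Ankulan change applied in order.

homhagult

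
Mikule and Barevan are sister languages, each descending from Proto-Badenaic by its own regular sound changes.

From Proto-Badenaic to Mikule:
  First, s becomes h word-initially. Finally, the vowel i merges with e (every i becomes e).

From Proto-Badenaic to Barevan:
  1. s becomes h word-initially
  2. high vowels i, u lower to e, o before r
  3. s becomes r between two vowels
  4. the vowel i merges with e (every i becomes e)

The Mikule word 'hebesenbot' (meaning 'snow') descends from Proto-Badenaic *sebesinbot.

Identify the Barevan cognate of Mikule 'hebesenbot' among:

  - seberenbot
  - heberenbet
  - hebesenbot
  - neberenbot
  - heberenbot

Barevan: *sebesinbot
  sebesinbot → hebesinbot   [debuccalisation]
  hebesinbot (rule 2 does not apply)
  hebesinbot → heberinbot   [rhotacism]
  heberinbot → heberenbot   [vowel merger]
  giving Barevan heberenbot.
Among the options, 'heberenbot' alone shows every Barevan change applied in order.

heberenbot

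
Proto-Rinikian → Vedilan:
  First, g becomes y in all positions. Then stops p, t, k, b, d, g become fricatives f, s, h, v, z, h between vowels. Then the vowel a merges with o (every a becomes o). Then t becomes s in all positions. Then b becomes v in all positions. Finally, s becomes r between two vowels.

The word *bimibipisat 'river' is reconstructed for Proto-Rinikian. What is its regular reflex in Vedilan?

Vedilan: start from *bimibipisat.
  rule 1: no change — bimibipisat
  rule 2 (intervocalic lenition): bimibipisat → bimivifisat
  rule 3 (vowel merger): bimivifisat → bimivifisot
  rule 4 (unconditioned shift): bimivifisot → bimivifisos
  rule 5 (unconditioned shift): bimivifisos → vimivifisos
  rule 6 (rhotacism): vimivifisos → vimivifiros
  ⇒ Vedilan vimivifiros

vimivifiros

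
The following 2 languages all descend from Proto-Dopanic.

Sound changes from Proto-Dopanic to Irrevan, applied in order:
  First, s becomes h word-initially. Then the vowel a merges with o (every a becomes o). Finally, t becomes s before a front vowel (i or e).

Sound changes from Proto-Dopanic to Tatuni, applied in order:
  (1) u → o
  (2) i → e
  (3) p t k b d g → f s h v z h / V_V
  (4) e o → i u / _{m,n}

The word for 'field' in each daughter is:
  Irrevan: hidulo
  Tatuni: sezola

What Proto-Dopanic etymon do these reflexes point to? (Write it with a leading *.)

Position 4: Irrevan has u, Tatuni has o. Irrevan preserves u here (none of its changes turn any other segment into u), so the proto-segment is *u.
Position 2: Irrevan has i, Tatuni has e. Irrevan preserves i here (none of its changes turn any other segment into i), so the proto-segment is *i.
Continuing position by position gives *sidula; check it forward:
Irrevan: start from *sidula.
  rule 1 (debuccalisation): sidula → hidula
  rule 2 (vowel merger): hidula → hidulo
  rule 3: no change — hidulo
  ⇒ Irrevan hidulo
Tatuni: *sidula
  sidula → sidola   [vowel merger]
  sidola → sedola   [vowel merger]
  sedola → sezola   [intervocalic lenition]
  sezola (rule 4 does not apply)
  giving Tatuni sezola.
No other proto-form is consistent with every reflex, so the reconstruction is *sidula.

*sidula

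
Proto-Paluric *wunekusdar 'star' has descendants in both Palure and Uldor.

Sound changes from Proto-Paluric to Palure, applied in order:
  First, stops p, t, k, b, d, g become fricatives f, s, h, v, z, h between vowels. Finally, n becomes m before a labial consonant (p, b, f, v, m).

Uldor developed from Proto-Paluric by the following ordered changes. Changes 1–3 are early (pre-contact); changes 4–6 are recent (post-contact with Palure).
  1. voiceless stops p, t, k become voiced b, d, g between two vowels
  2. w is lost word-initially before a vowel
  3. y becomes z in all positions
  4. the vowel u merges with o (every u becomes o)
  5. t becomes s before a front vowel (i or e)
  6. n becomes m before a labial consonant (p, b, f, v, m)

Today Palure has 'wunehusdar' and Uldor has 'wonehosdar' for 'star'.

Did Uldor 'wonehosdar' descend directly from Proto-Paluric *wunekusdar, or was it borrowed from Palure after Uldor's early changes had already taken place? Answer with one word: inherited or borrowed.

If inherited, *wunekusdar would pass through all of Uldor's changes:
Uldor: *wunekusdar > wunegusdar > unegusdar > onegosdar  (by intervocalic voicing, glide loss, vowel merger)
If borrowed from Palure 'wunehusdar' after the early changes, it would undergo only the recent ones:
  rule 4 (vowel merger): wunehusdar → wonehosdar
  rule 5 (palatalisation): no change (wonehosdar)
  rule 6 (nasal place assimilation): no change (wonehosdar)
  ⇒ as a loan: wonehosdar
Uldor 'wonehosdar' matches the loan outcome 'wonehosdar', not the inherited 'onegosdar' — it skipped the early Uldor changes, so it was borrowed from Palure.

borrowed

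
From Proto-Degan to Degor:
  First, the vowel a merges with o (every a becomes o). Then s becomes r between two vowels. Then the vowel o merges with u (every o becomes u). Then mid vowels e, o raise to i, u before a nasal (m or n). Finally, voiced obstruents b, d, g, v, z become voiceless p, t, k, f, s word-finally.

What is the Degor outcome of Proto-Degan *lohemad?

luhimut

Degor: *lohemad
  lohemad → lohemod   [vowel merger]
  lohemod (rule 2 does not apply)
  lohemod → luhemud   [vowel merger]
  luhemud → luhimud   [pre-nasal raising]
  luhimud → luhimut   [final devoicing]
  giving Degor luhimut.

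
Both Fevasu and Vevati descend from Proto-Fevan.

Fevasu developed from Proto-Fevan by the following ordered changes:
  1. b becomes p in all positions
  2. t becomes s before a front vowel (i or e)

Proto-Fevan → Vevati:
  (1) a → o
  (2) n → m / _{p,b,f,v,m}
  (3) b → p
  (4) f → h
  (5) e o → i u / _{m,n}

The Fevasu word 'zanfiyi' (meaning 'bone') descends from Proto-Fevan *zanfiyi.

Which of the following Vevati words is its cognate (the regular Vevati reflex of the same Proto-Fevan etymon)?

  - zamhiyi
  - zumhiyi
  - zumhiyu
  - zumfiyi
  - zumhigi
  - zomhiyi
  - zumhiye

zumhiyi

Vevati: *zanfiyi
  zanfiyi → zonfiyi   [vowel merger]
  zonfiyi → zomfiyi   [nasal place assimilation]
  zomfiyi (rule 3 does not apply)
  zomfiyi → zomhiyi   [unconditioned shift]
  zomhiyi → zumhiyi   [pre-nasal raising]
  giving Vevati zumhiyi.
Only 'zumhiyi' matches the regular Vevati development of *zanfiyi.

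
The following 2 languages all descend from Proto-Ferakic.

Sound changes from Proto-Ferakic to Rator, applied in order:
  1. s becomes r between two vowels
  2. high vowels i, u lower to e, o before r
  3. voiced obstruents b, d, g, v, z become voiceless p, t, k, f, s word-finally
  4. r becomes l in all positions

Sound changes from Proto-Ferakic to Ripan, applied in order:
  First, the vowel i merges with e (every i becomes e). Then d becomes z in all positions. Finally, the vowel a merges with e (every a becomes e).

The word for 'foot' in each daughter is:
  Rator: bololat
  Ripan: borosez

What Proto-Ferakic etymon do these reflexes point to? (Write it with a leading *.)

*borosad

Position 5: Rator has l, Ripan has s. Ripan preserves s here (none of its changes turn any other segment into s), so the proto-segment is *s.
Position 7: Rator has t, Ripan has z. Taking the neighbouring segments as reconstructed: Rator t could go back to *t or *d; Ripan z could go back to *d or *z — the one source consistent with every daughter is *d.
This points to *borosad. Verify forward in each daughter:
Rator: start from *borosad.
  rule 1 (rhotacism): borosad → bororad
  rule 2: no change — bororad
  rule 3 (final devoicing): bororad → bororat
  rule 4 (unconditioned shift): bororat → bololat
  ⇒ Rator bololat
Ripan: *borosad > borosaz > borosez  (by unconditioned shift, vowel merger)
Only *borosad yields all of Rator bololat, Ripan borosez.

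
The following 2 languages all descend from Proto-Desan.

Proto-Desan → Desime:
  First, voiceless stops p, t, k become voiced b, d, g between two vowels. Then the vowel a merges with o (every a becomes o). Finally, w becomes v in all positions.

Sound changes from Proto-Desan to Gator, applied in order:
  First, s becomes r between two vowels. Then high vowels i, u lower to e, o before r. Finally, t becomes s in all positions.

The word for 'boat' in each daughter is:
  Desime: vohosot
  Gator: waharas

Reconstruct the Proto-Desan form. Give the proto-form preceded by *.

*wahasat

Position 7: Desime has t, Gator has s. Desime preserves t here (none of its changes turn any other segment into t), so the proto-segment is *t.
Position 5: Desime has s, Gator has r. Desime preserves s here (none of its changes turn any other segment into s), so the proto-segment is *s.
Continuing position by position gives *wahasat; check it forward:
Desime: *wahasat
  wahasat (rule 1 does not apply)
  wahasat → wohosot   [vowel merger]
  wohosot → vohosot   [unconditioned shift]
  giving Desime vohosot.
Gator: start from *wahasat.
  rule 1 (rhotacism): wahasat → waharat
  rule 2: no change — waharat
  rule 3 (unconditioned shift): waharat → waharas
  ⇒ Gator waharas
No other proto-form is consistent with every reflex, so the reconstruction is *wahasat.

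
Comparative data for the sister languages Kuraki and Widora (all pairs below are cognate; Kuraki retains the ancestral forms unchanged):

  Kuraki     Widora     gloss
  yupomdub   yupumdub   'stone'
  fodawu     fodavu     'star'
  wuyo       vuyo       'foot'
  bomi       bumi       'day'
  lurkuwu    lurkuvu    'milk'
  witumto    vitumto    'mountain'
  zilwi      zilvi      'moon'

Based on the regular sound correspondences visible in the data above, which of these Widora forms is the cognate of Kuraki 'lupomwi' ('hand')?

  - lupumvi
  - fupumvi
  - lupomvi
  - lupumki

lupumvi

yupomdub ~ yupumdub, bomi ~ bumi — Kuraki o corresponds to Widora u after a consonant, before a nasal.
zilwi ~ zilvi — Kuraki w corresponds to Widora v after a consonant, before a front vowel.
Applying these to Kuraki 'lupomwi':
  lupomwi → lupumwi   (o→u after a consonant, before a nasal)
  lupumwi → lupumvi   (w→v after a consonant, before a front vowel)
So the Widora cognate is 'lupumvi'.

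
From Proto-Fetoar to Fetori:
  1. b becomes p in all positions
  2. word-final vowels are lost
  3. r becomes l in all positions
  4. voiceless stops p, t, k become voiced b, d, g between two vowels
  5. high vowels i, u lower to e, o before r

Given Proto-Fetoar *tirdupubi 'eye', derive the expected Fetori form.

tildubup

Fetori: *tirdupubi > tirdupupi > tirdupup > tildupup > tildubup  (by unconditioned shift, apocope, unconditioned shift, intervocalic voicing)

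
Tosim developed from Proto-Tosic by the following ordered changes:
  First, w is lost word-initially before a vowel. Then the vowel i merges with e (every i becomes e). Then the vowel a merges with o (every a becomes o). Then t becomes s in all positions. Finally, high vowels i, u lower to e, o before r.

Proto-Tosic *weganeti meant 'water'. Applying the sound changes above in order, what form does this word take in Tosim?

egonese

Tosim: *weganeti
  weganeti → eganeti   [glide loss]
  eganeti → eganete   [vowel merger]
  eganete → egonete   [vowel merger]
  egonete → egonese   [unconditioned shift]
  egonese (rule 5 does not apply)
  giving Tosim egonese.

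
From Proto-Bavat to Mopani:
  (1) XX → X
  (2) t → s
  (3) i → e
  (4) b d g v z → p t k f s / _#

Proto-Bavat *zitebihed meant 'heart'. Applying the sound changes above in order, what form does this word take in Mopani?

Mopani: start from *zitebihed.
  rule 1: no change — zitebihed
  rule 2 (unconditioned shift): zitebihed → zisebihed
  rule 3 (vowel merger): zisebihed → zesebehed
  rule 4 (final devoicing): zesebehed → zesebehet
  ⇒ Mopani zesebehet

zesebehet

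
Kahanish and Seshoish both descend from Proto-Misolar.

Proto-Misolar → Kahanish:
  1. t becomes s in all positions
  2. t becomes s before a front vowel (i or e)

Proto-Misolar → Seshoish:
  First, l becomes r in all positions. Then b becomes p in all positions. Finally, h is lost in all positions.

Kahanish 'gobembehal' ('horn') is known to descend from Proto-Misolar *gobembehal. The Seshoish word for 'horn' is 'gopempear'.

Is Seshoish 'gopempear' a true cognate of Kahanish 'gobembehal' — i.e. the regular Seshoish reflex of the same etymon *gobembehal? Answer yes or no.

yes

Derive the expected Seshoish reflex of *gobembehal:
Seshoish: *gobembehal
  gobembehal → gobembehar   [unconditioned shift]
  gobembehar → gopempehar   [unconditioned shift]
  gopempehar → gopempear   [h-loss]
  giving Seshoish gopempear.
Seshoish 'gopempear' matches the regular reflex exactly, so the pair is cognate.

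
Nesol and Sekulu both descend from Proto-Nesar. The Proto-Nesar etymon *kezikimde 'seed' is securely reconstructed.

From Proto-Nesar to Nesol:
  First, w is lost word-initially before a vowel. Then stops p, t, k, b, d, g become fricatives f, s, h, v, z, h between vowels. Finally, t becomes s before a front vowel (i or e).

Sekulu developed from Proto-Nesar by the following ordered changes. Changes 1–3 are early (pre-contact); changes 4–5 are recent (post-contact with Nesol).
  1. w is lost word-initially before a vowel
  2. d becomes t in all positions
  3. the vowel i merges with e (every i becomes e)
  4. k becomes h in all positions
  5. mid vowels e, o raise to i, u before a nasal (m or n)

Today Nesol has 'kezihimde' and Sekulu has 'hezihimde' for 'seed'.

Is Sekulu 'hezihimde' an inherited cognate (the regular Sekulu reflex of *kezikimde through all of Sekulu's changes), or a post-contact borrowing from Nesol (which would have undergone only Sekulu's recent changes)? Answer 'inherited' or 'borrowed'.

borrowed

If inherited, *kezikimde would pass through all of Sekulu's changes:
Sekulu: *kezikimde > kezikimte > kezekemte > hezehemte > hezehimte  (by unconditioned shift, vowel merger, unconditioned shift, pre-nasal raising)
If borrowed from Nesol 'kezihimde' after the early changes, it would undergo only the recent ones:
  rule 4 (unconditioned shift): kezihimde → hezihimde
  rule 5 (pre-nasal raising): no change (hezihimde)
  ⇒ as a loan: hezihimde
Sekulu 'hezihimde' matches the loan outcome 'hezihimde', not the inherited 'hezehimte' — it skipped the early Sekulu changes, so it was borrowed from Nesol.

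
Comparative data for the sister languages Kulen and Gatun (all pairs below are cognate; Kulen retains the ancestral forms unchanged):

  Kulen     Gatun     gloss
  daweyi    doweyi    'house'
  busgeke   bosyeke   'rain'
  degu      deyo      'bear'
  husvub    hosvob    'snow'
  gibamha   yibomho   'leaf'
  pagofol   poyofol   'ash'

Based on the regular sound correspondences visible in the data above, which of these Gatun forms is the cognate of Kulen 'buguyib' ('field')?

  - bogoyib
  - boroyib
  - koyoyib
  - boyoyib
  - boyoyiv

boyoyib

busgeke ~ bosyeke, husvub ~ hosvob — Kulen u corresponds to Gatun o after a consonant, before a consonant other than r, m, n, p, b, f, v.
degu ~ deyo — Kulen g corresponds to Gatun y between vowels (before a back vowel).
Applying these to Kulen 'buguyib':
  buguyib → boguyib   (u→o after a consonant, before a consonant other than r, m, n, p, b, f, v)
  boguyib → boyuyib   (g→y between vowels (before a back vowel))
  boyuyib → boyoyib   (u→o after a consonant, before a consonant other than r, m, n, p, b, f, v)
So the Gatun cognate is 'boyoyib'.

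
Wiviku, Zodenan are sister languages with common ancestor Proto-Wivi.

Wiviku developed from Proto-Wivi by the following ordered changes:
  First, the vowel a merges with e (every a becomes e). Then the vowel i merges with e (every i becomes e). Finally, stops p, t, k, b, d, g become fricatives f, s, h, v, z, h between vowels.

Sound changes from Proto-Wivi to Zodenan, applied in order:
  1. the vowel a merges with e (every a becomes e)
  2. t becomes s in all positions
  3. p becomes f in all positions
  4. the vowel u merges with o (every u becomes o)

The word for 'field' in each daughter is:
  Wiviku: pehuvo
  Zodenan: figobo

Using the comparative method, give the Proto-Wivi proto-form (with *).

*pigubo

Position 3: Wiviku has h, Zodenan has g. Zodenan preserves g here (none of its changes turn any other segment into g), so the proto-segment is *g.
Position 2: Wiviku has e, Zodenan has i. Zodenan preserves i here (none of its changes turn any other segment into i), so the proto-segment is *i.
Position 1: Wiviku has p, Zodenan has f. Wiviku preserves p here (none of its changes turn any other segment into p), so the proto-segment is *p.
This points to *pigubo. Verify forward in each daughter:
Wiviku: start from *pigubo.
  rule 1: no change — pigubo
  rule 2 (vowel merger): pigubo → pegubo
  rule 3 (intervocalic lenition): pegubo → pehuvo
  ⇒ Wiviku pehuvo
Zodenan: *pigubo
  pigubo (rule 1 does not apply)
  pigubo (rule 2 does not apply)
  pigubo → figubo   [unconditioned shift]
  figubo → figobo   [vowel merger]
  giving Zodenan figobo.
*pigubo is the unique common source.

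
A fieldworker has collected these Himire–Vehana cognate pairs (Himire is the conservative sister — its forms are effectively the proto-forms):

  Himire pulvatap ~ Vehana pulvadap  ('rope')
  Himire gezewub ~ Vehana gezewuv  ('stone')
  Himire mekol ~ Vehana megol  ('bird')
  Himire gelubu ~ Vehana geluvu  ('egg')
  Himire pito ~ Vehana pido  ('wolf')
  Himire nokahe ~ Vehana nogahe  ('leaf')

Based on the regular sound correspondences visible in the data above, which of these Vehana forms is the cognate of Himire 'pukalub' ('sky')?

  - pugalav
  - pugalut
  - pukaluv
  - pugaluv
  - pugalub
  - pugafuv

nokahe ~ nogahe — Himire k corresponds to Vehana g between vowels (before a back vowel).
gezewub ~ gezewuv — Himire b corresponds to Vehana v word-finally.
Applying these to Himire 'pukalub':
  pukalub → pugalub   (k→g between vowels (before a back vowel))
  pugalub → pugaluv   (b→v word-finally)
So the Vehana cognate is 'pugaluv'.

pugaluv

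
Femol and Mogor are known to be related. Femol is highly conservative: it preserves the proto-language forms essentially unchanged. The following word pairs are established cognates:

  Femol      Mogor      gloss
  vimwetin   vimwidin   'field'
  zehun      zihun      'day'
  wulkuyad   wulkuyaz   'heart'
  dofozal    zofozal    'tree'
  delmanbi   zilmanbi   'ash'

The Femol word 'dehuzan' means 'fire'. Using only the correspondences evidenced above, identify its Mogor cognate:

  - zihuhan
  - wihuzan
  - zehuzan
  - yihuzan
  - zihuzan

zihuzan

delmanbi ~ zilmanbi — Femol d corresponds to Mogor z word-initially before a front vowel.
vimwetin ~ vimwidin, zehun ~ zihun — Femol e corresponds to Mogor i after a consonant, before a consonant other than r, m, n, p, b, f, v.
Applying these to Femol 'dehuzan':
  dehuzan → zehuzan   (d→z word-initially before a front vowel)
  zehuzan → zihuzan   (e→i after a consonant, before a consonant other than r, m, n, p, b, f, v)
So the Mogor cognate is 'zihuzan'.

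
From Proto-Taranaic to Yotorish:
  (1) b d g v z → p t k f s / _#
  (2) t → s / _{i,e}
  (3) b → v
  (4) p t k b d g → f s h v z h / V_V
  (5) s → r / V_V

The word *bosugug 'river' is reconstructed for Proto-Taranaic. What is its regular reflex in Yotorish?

voruhuk

Yotorish: *bosugug
  bosugug → bosuguk   [final devoicing]
  bosuguk (rule 2 does not apply)
  bosuguk → vosuguk   [unconditioned shift]
  vosuguk → vosuhuk   [intervocalic lenition]
  vosuhuk → voruhuk   [rhotacism]
  giving Yotorish voruhuk.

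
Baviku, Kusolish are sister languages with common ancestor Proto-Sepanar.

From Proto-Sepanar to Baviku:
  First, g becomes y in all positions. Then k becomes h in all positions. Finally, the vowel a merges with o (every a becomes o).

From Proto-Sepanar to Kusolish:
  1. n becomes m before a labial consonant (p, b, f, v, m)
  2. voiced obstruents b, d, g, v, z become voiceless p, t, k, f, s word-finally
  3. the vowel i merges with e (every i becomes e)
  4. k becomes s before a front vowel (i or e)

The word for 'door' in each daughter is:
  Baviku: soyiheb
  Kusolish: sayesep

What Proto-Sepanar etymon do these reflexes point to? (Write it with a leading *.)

Position 7: Baviku has b, Kusolish has p. Baviku preserves b here (none of its changes turn any other segment into b), so the proto-segment is *b.
Position 5: Baviku has h, Kusolish has s. Taking the neighbouring segments as reconstructed: Baviku h could go back to *k or *h; Kusolish s could go back to *k or *s — the one source consistent with every daughter is *k.
Position 4: Baviku has i, Kusolish has e. Baviku preserves i here (none of its changes turn any other segment into i), so the proto-segment is *i.
Verify the candidate proto-form against each daughter:
Baviku: start from *sayikeb.
  rule 1: no change — sayikeb
  rule 2 (unconditioned shift): sayikeb → sayiheb
  rule 3 (vowel merger): sayiheb → soyiheb
  ⇒ Baviku soyiheb
Kusolish: *sayikeb
  sayikeb (rule 1 does not apply)
  sayikeb → sayikep   [final devoicing]
  sayikep → sayekep   [vowel merger]
  sayekep → sayesep   [palatalisation]
  giving Kusolish sayesep.
*sayikeb is the unique common source.

*sayikeb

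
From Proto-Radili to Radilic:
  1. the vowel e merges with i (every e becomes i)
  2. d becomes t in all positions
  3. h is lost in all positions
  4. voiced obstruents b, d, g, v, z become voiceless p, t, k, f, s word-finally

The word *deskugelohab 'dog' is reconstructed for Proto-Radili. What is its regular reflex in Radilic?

tiskugiloap

Radilic: *deskugelohab
  deskugelohab → diskugilohab   [vowel merger]
  diskugilohab → tiskugilohab   [unconditioned shift]
  tiskugilohab → tiskugiloab   [h-loss]
  tiskugiloab → tiskugiloap   [final devoicing]
  giving Radilic tiskugiloap.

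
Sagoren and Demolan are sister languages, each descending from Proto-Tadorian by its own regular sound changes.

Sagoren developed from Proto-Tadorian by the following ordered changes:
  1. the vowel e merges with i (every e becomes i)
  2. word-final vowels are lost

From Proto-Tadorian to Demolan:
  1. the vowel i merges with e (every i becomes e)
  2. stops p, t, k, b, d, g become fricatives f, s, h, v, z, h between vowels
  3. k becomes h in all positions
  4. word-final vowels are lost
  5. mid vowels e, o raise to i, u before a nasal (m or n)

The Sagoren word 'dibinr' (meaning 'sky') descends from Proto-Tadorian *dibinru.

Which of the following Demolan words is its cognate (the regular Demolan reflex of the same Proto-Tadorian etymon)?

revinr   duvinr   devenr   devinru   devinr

devinr

Demolan: *dibinru
  dibinru → debenru   [vowel merger]
  debenru → devenru   [intervocalic lenition]
  devenru (rule 3 does not apply)
  devenru → devenr   [apocope]
  devenr → devinr   [pre-nasal raising]
  giving Demolan devinr.
Only 'devinr' matches the regular Demolan development of *dibinru.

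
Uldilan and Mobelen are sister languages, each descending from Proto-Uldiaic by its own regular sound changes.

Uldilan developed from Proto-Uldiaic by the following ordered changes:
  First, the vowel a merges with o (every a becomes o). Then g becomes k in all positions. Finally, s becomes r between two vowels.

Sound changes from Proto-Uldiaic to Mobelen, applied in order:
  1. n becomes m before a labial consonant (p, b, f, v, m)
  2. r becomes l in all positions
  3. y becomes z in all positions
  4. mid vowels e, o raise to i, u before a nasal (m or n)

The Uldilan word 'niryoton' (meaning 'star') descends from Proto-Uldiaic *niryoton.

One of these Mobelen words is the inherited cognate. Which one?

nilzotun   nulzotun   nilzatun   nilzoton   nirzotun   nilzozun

Mobelen: *niryoton > nilyoton > nilzoton > nilzotun  (by unconditioned shift, unconditioned shift, pre-nasal raising)
Among the options, 'nilzotun' alone shows every Mobelen change applied in order.

nilzotun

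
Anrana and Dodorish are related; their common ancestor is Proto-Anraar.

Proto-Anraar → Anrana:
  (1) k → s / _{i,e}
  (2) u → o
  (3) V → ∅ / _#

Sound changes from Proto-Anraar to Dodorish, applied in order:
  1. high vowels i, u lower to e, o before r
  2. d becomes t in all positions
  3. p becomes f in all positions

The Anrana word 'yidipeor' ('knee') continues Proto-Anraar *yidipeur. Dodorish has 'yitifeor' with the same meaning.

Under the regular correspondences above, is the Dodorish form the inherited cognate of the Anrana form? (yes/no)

yes

Derive the expected Dodorish reflex of *yidipeur:
Dodorish: *yidipeur
  yidipeur → yidipeor   [pre-rhotic lowering]
  yidipeor → yitipeor   [unconditioned shift]
  yitipeor → yitifeor   [unconditioned shift]
  giving Dodorish yitifeor.
Dodorish 'yitifeor' matches the regular reflex exactly, so the pair is cognate.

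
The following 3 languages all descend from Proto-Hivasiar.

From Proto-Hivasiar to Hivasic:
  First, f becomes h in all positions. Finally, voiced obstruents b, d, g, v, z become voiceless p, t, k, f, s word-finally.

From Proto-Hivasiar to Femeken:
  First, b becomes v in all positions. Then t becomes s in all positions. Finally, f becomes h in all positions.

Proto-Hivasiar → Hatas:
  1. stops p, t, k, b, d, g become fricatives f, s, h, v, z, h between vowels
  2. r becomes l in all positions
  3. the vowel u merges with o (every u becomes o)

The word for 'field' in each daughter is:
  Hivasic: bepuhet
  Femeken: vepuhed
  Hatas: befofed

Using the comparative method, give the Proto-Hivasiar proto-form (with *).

*bepufed

Position 1: Hivasic has b, Femeken has v, Hatas has b. Hivasic preserves b here (none of its changes turn any other segment into b), so the proto-segment is *b.
Position 4: Hivasic has u, Femeken has u, Hatas has o. Hivasic preserves u here (none of its changes turn any other segment into u), so the proto-segment is *u.
Continuing position by position gives *bepufed; check it forward:
Hivasic: *bepufed
  bepufed → bepuhed   [unconditioned shift]
  bepuhed → bepuhet   [final devoicing]
  giving Hivasic bepuhet.
Femeken: start from *bepufed.
  rule 1 (unconditioned shift): bepufed → vepufed
  rule 2: no change — vepufed
  rule 3 (unconditioned shift): vepufed → vepuhed
  ⇒ Femeken vepuhed
Hatas: *bepufed
  bepufed → befufed   [intervocalic lenition]
  befufed (rule 2 does not apply)
  befufed → befofed   [vowel merger]
  giving Hatas befofed.
No other proto-form is consistent with every reflex, so the reconstruction is *bepufed.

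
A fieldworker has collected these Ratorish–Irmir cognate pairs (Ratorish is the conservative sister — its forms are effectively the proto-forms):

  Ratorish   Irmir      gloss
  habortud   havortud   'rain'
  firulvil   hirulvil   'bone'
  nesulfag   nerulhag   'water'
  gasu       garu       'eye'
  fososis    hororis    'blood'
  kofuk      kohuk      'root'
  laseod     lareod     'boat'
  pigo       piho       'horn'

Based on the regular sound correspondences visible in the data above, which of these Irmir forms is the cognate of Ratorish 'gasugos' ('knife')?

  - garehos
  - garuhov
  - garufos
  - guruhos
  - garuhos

nesulfag ~ nerulhag, gasu ~ garu — Ratorish s corresponds to Irmir r between vowels (before a back vowel).
pigo ~ piho — Ratorish g corresponds to Irmir h between vowels (before a back vowel).
Applying these to Ratorish 'gasugos':
  gasugos → garugos   (s→r between vowels (before a back vowel))
  garugos → garuhos   (g→h between vowels (before a back vowel))
So the Irmir cognate is 'garuhos'.

garuhos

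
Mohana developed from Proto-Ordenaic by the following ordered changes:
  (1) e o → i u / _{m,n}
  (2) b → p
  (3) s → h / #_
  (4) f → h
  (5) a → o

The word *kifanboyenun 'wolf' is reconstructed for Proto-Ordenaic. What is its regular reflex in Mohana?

Mohana: start from *kifanboyenun.
  rule 1 (pre-nasal raising): kifanboyenun → kifanboyinun
  rule 2 (unconditioned shift): kifanboyinun → kifanpoyinun
  rule 3: no change — kifanpoyinun
  rule 4 (unconditioned shift): kifanpoyinun → kihanpoyinun
  rule 5 (vowel merger): kihanpoyinun → kihonpoyinun
  ⇒ Mohana kihonpoyinun

kihonpoyinun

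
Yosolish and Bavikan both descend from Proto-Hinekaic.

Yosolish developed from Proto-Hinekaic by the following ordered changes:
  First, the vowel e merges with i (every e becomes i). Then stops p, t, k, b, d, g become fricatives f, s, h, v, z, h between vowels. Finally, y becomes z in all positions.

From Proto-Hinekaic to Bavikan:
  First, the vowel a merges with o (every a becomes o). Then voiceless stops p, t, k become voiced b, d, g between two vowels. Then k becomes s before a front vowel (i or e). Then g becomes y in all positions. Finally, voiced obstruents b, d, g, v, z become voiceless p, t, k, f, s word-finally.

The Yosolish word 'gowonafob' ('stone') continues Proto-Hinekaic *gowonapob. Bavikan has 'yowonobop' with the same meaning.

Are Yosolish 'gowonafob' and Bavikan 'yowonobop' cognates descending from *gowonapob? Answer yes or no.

Derive the expected Bavikan reflex of *gowonapob:
Bavikan: *gowonapob > gowonopob > gowonobob > yowonobob > yowonobop  (by vowel merger, intervocalic voicing, unconditioned shift, final devoicing)
Bavikan 'yowonobop' matches the regular reflex exactly, so the pair is cognate.

yes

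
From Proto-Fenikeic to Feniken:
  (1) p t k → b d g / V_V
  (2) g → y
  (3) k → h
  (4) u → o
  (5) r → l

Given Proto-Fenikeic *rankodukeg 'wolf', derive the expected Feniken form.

lanhodoyey

Feniken: *rankodukeg > rankodugeg > rankoduyey > ranhoduyey > ranhodoyey > lanhodoyey  (by intervocalic voicing, unconditioned shift, unconditioned shift, vowel merger, unconditioned shift)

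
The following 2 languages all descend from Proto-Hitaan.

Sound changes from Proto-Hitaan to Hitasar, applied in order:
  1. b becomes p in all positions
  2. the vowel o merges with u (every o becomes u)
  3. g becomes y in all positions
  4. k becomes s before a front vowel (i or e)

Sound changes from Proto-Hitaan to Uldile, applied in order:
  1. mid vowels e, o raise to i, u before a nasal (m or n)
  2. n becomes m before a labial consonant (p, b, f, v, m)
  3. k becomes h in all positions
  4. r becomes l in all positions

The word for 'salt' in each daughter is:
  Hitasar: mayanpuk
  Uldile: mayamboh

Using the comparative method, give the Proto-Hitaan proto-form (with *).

Position 6: Hitasar has p, Uldile has b. Uldile preserves b here (none of its changes turn any other segment into b), so the proto-segment is *b.
Position 7: Hitasar has u, Uldile has o. Uldile preserves o here (none of its changes turn any other segment into o), so the proto-segment is *o.
Verify the candidate proto-form against each daughter:
Hitasar: *mayanbok > mayanpok > mayanpuk  (by unconditioned shift, vowel merger)
Uldile: *mayanbok
  mayanbok (rule 1 does not apply)
  mayanbok → mayambok   [nasal place assimilation]
  mayambok → mayamboh   [unconditioned shift]
  mayamboh (rule 4 does not apply)
  giving Uldile mayamboh.
No other proto-form is consistent with every reflex, so the reconstruction is *mayanbok.

*mayanbok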